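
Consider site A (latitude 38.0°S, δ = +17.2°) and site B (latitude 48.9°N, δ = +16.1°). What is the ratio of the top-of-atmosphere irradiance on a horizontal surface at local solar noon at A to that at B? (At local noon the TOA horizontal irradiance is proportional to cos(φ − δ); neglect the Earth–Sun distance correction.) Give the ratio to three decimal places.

0.679

A: cos θ_z = cos(-38.0° − (17.2°)) = 0.5707.
B: cos θ_z = cos(48.9° − (16.1°)) = 0.8406.
Ratio A/B = 0.5707 / 0.8406 = 0.6789.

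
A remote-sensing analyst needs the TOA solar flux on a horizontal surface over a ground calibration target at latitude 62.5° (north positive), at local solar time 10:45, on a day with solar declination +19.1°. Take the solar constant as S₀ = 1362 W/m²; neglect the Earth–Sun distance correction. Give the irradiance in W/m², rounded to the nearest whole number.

Hour angle H = 15° × (10.75 − 12) = -18.75°.
cos θ_z = sin(62.5°) sin(19.1°) + cos(62.5°) cos(19.1°) cos(-18.75°) = 0.2902 + 0.4132 = 0.7034.
Top-of-atmosphere irradiance = S₀ cos θ_z = 1362 × 0.7034 = 958.03 W/m².

958 W/m²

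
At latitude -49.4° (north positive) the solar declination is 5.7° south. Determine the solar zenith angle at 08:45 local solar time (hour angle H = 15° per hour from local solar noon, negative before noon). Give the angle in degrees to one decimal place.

Hour angle H = 15° × (8.75 − 12) = -48.75°.
With φ = -49.4°, δ = -5.7°, H = -48.75°: sin φ sin δ = 0.0754, cos φ cos δ cos H = 0.4270, so cos θ_z = 0.5024.
θ_z = arccos(0.5024) = 59.84°.

59.8°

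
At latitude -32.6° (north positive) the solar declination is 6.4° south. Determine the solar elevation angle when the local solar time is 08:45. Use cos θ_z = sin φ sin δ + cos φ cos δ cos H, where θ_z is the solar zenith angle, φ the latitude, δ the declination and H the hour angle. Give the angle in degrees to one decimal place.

37.7°

Hour angle H = 15° × (8.75 − 12) = -48.75°.
With φ = -32.6°, δ = -6.4°, H = -48.75°: sin φ sin δ = 0.0601, cos φ cos δ cos H = 0.5520, so cos θ_z = 0.6121.
θ_z = arccos(0.6121) = 52.26°, so the elevation is 90° − 52.26° = 37.74°.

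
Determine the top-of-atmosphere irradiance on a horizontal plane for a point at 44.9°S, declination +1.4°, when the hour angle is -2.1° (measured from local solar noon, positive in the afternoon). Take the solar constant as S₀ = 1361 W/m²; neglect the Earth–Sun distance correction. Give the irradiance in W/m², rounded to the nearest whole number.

940 W/m²

cos θ_z = sin φ sin δ + cos φ cos δ cos H = (-0.7059)(0.0244) + (0.7083)(0.9997)(0.9993) = 0.6904.
Top-of-atmosphere irradiance = S₀ cos θ_z = 1361 × 0.6904 = 939.63 W/m².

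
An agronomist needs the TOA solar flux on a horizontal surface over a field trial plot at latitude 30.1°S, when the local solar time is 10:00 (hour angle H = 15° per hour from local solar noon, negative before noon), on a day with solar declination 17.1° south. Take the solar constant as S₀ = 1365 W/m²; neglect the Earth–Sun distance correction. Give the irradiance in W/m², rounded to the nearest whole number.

1179 W/m²

Hour angle H = 15° × (10 − 12) = -30.00°.
cos θ_z = sin φ sin δ + cos φ cos δ cos H = (-0.5015)(-0.2940) + (0.8652)(0.9558)(0.8660) = 0.8636.
Top-of-atmosphere irradiance = S₀ cos θ_z = 1365 × 0.8636 = 1178.81 W/m².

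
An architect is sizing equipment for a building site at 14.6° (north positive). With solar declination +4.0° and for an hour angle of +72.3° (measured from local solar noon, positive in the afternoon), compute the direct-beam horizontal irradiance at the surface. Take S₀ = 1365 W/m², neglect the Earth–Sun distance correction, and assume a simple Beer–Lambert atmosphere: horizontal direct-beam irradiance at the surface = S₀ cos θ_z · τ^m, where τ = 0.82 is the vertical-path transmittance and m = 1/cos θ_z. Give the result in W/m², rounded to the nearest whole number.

cos θ_z = sin φ sin δ + cos φ cos δ cos H = (0.2521)(0.0698) + (0.9677)(0.9976)(0.3040) = 0.3111.
Air mass m = 1/cos θ_z = 1/0.3111 = 3.214; τ^m = 0.82^3.214 = 0.5284.
Surface direct beam = 1365 × 0.3111 × 0.5284 = 224.39 W/m².

224 W/m²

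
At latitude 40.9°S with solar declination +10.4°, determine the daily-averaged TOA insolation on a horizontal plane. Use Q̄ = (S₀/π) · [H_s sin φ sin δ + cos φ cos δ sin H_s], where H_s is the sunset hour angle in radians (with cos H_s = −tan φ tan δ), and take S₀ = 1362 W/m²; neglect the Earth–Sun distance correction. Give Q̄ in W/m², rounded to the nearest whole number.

246 W/m²

The sunset hour angle satisfies cos H_s = −tan φ tan δ = 0.1590, giving H_s = 80.85°. In radians, H_s = 1.4111.
H_s sin φ sin δ = 1.4111 × -0.6547 × 0.1805 = -0.1668.
cos φ cos δ sin H_s = 0.7559 × 0.9836 × 0.9873 = 0.7341.
Q̄ = (1362/π) × (-0.1668 + 0.7341) = 433.54 × 0.5673 = 245.95 W/m².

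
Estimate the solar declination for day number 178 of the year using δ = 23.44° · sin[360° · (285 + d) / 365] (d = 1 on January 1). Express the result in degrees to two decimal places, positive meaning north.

360 × (285 + 178) / 365 = 456.658°; sin(456.658°) = 0.9933.
δ = 23.44 × 0.9933 = 23.283° ≈ +23.28°.

+23.28°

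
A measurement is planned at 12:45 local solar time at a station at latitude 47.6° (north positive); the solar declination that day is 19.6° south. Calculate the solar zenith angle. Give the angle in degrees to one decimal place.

Hour angle H = 15° × (12.75 − 12) = 11.25°.
With φ = 47.6°, δ = -19.6°, H = 11.25°: sin φ sin δ = -0.2477, cos φ cos δ cos H = 0.6230, so cos θ_z = 0.3753.
θ_z = arccos(0.3753) = 67.96°.

68.0°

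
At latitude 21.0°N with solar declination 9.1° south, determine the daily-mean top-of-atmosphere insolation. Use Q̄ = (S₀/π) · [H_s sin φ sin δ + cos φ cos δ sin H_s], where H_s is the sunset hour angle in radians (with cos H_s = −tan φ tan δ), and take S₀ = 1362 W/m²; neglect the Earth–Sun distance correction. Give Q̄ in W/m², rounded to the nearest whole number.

cos H_s = −tan(21.0°) · tan(-9.1°) = 0.0615, so H_s = arccos(0.0615) = 86.47°. In radians, H_s = 1.5092.
H_s sin φ sin δ = 1.5092 × 0.3584 × -0.1582 = -0.0856.
cos φ cos δ sin H_s = 0.9336 × 0.9874 × 0.9981 = 0.9201.
Q̄ = (1362/π) × (-0.0856 + 0.9201) = 433.54 × 0.8345 = 361.79 W/m².

362 W/m²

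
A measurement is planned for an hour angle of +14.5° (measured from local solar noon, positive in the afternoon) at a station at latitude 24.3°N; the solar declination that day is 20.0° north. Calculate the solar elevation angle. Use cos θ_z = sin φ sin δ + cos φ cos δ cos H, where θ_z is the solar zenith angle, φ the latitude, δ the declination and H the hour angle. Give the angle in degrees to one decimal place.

With φ = 24.3°, δ = 20.0°, H = 14.50°: sin φ sin δ = 0.1407, cos φ cos δ cos H = 0.8292, so cos θ_z = 0.9699.
θ_z = arccos(0.9699) = 14.09°, so the elevation is 90° − 14.09° = 75.91°.

75.9°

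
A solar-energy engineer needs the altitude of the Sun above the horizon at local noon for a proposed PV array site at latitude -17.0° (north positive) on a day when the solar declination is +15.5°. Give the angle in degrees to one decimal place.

57.5°

At local solar noon the hour angle is zero, so the elevation is 90° − |φ − δ| = 90° − |-17.0° − (15.5°)| = 90° − 32.5° = 57.5°.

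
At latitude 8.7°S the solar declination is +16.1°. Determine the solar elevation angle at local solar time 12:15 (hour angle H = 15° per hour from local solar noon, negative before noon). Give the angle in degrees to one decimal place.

Hour angle H = 15° × (12.25 − 12) = 3.75°.
cos θ_z = sin φ sin δ + cos φ cos δ cos H = (-0.1513)(0.2773) + (0.9885)(0.9608)(0.9979) = 0.9058.
θ_z = arccos(0.9058) = 25.07°, so the elevation is 90° − 25.07° = 64.93°.

64.9°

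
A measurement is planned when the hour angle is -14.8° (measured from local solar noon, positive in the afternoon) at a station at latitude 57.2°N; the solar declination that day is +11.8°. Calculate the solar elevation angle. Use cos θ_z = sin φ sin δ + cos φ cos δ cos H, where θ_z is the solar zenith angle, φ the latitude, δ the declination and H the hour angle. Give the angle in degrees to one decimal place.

43.2°

With φ = 57.2°, δ = 11.8°, H = -14.80°: sin φ sin δ = 0.1719, cos φ cos δ cos H = 0.5127, so cos θ_z = 0.6846.
θ_z = arccos(0.6846) = 46.80°, so the elevation is 90° − 46.80° = 43.20°.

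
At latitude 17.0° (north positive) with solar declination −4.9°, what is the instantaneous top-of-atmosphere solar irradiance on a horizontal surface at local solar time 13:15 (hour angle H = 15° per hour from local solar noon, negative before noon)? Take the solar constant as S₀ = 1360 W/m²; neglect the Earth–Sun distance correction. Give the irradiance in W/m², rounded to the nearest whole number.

Hour angle H = 15° × (13.25 − 12) = 18.75°.
cos θ_z = sin(17.0°) sin(-4.9°) + cos(17.0°) cos(-4.9°) cos(18.75°) = -0.0250 + 0.9022 = 0.8772.
Top-of-atmosphere irradiance = S₀ cos θ_z = 1360 × 0.8772 = 1192.99 W/m².

1193 W/m²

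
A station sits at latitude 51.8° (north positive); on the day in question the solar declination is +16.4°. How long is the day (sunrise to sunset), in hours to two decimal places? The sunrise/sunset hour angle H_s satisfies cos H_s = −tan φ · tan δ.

cos H_s = −tan(51.8°) · tan(16.4°) = -0.3740, so H_s = arccos(-0.3740) = 111.96°.
Day length = 2 H_s / 15° h⁻¹ = 223.92° / 15 = 14.928 h.

14.93 hours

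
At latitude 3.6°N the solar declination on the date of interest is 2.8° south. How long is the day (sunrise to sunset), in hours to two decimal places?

11.98 hours

cos H_s = −tan(3.6°) · tan(-2.8°) = 0.0031, so H_s = arccos(0.0031) = 89.82°.
Day length = 2 H_s / 15° h⁻¹ = 179.64° / 15 = 11.976 h.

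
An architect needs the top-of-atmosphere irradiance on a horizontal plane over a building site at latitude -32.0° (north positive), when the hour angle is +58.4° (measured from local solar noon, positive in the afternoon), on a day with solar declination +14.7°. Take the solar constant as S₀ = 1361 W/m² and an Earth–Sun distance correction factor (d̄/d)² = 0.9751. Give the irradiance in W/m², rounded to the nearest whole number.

392 W/m²

With φ = -32.0°, δ = 14.7°, H = 58.40°: sin φ sin δ = -0.1345, cos φ cos δ cos H = 0.4298, so cos θ_z = 0.2953.
Top-of-atmosphere irradiance = S₀ (d̄/d)² cos θ_z = 1361 × 0.9751 × 0.2953 = 391.90 W/m².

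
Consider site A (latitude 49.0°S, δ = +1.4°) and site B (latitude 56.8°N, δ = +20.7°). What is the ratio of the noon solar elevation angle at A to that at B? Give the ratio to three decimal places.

0.735

A: 90° − |-49.0 − (1.4)| = 39.60°.
B: 90° − |56.8 − (20.7)| = 53.90°.
Ratio A/B = 39.6000 / 53.9000 = 0.7347.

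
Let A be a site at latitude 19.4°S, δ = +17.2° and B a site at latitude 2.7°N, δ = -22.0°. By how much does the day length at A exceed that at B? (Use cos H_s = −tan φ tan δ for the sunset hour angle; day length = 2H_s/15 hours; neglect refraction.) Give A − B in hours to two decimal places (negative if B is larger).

-0.69 h

A: H_s = arccos(−tan -19.4° · tan 17.2°) = 83.74°, so 2H_s/15 = 11.1653 h.
B: H_s = arccos(−tan 2.7° · tan -22.0°) = 88.91°, so 2H_s/15 = 11.8547 h.
A − B = 11.1653 − 11.8547 = -0.6894 h.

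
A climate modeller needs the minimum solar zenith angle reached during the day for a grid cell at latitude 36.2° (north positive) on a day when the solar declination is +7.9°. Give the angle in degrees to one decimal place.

28.3°

At local solar noon the hour angle is zero, so the zenith angle is |φ − δ| = |36.2° − (7.9°)| = 28.3°.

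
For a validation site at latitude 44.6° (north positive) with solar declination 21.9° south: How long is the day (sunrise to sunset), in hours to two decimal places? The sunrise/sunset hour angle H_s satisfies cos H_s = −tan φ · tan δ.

8.89 hours

The sunset hour angle satisfies cos H_s = −tan φ tan δ = 0.3964, giving H_s = 66.65°.
Day length = 2 H_s / 15° h⁻¹ = 133.30° / 15 = 8.887 h.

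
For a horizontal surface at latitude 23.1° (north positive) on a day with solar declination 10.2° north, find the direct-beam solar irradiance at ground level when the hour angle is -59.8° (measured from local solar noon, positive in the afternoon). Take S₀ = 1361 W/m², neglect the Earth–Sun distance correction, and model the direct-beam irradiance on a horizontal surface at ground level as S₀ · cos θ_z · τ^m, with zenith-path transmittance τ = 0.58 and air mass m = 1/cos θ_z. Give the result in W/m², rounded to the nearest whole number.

253 W/m²

cos θ_z = sin(23.1°) sin(10.2°) + cos(23.1°) cos(10.2°) cos(-59.80°) = 0.0695 + 0.4554 = 0.5249.
Air mass m = 1/cos θ_z = 1/0.5249 = 1.905; τ^m = 0.58^1.905 = 0.3543.
Surface direct beam = 1361 × 0.5249 × 0.3543 = 253.11 W/m².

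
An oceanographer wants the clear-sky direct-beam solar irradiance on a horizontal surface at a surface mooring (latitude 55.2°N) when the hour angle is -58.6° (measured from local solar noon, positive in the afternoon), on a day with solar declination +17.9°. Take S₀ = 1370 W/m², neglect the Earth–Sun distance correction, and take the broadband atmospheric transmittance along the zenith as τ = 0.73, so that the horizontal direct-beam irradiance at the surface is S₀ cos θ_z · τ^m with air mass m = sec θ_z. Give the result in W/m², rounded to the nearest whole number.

407 W/m²

cos θ_z = sin φ sin δ + cos φ cos δ cos H = (0.8211)(0.3074) + (0.5707)(0.9516)(0.5210) = 0.5353.
Air mass m = 1/cos θ_z = 1/0.5353 = 1.868; τ^m = 0.73^1.868 = 0.5555.
Surface direct beam = 1370 × 0.5353 × 0.5555 = 407.38 W/m².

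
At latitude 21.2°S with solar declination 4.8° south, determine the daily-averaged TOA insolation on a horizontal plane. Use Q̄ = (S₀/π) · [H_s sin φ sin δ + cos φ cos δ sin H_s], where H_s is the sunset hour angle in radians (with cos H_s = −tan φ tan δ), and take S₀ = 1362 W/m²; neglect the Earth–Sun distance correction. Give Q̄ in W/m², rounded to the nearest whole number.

424 W/m²

The sunset hour angle satisfies cos H_s = −tan φ tan δ = -0.0326, giving H_s = 91.87°. In radians, H_s = 1.6034.
H_s sin φ sin δ = 1.6034 × -0.3616 × -0.0837 = 0.0485.
cos φ cos δ sin H_s = 0.9323 × 0.9965 × 0.9995 = 0.9286.
Q̄ = (1362/π) × (0.0485 + 0.9286) = 433.54 × 0.9771 = 423.61 W/m².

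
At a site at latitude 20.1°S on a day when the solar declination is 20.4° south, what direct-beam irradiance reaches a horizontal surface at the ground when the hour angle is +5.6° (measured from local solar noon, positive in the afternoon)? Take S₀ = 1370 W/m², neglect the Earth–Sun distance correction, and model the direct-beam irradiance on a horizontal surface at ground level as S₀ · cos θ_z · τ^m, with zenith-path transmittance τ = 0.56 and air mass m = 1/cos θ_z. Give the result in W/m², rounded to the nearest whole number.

With φ = -20.1°, δ = -20.4°, H = 5.60°: sin φ sin δ = 0.1198, cos φ cos δ cos H = 0.8760, so cos θ_z = 0.9958.
Air mass m = 1/cos θ_z = 1/0.9958 = 1.004; τ^m = 0.56^1.004 = 0.5587.
Surface direct beam = 1370 × 0.9958 × 0.5587 = 762.20 W/m².

762 W/m²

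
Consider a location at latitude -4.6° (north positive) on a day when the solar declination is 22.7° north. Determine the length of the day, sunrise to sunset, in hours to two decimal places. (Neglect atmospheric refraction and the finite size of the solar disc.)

11.74 hours

cos H_s = −tan(-4.6°) · tan(22.7°) = 0.0337, so H_s = arccos(0.0337) = 88.07°.
Day length = 2 H_s / 15° h⁻¹ = 176.14° / 15 = 11.743 h.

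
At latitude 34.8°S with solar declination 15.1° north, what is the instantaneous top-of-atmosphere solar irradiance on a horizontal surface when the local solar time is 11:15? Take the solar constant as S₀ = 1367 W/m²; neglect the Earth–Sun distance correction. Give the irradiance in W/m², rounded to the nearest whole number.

860 W/m²

Hour angle H = 15° × (11.25 − 12) = -11.25°.
cos θ_z = sin φ sin δ + cos φ cos δ cos H = (-0.5707)(0.2605) + (0.8211)(0.9655)(0.9808) = 0.6289.
Top-of-atmosphere irradiance = S₀ cos θ_z = 1367 × 0.6289 = 859.71 W/m².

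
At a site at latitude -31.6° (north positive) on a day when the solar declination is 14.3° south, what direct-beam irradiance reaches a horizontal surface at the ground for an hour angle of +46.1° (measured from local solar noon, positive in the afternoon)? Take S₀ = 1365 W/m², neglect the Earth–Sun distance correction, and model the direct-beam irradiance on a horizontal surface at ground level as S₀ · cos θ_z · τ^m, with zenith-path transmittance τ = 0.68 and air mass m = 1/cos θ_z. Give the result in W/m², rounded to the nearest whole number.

cos θ_z = sin φ sin δ + cos φ cos δ cos H = (-0.5240)(-0.2470) + (0.8517)(0.9690)(0.6934) = 0.7017.
Air mass m = 1/cos θ_z = 1/0.7017 = 1.425; τ^m = 0.68^1.425 = 0.5772.
Surface direct beam = 1365 × 0.7017 × 0.5772 = 552.85 W/m².

553 W/m²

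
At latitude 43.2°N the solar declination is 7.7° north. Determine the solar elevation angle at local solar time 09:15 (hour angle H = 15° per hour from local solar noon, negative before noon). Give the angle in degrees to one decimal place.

39.4°

Hour angle H = 15° × (9.25 − 12) = -41.25°.
With φ = 43.2°, δ = 7.7°, H = -41.25°: sin φ sin δ = 0.0917, cos φ cos δ cos H = 0.5431, so cos θ_z = 0.6348.
θ_z = arccos(0.6348) = 50.59°, so the elevation is 90° − 50.59° = 39.41°.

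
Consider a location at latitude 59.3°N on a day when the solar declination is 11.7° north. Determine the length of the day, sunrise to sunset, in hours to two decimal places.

14.72 hours

cos H_s = −tan(59.3°) · tan(11.7°) = -0.3488, so H_s = arccos(-0.3488) = 110.41°.
Day length = 2 H_s / 15° h⁻¹ = 220.82° / 15 = 14.721 h.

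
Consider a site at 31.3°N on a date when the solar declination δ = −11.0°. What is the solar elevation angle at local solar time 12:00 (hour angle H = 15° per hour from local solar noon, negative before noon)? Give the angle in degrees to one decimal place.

Hour angle H = 15° × (12 − 12) = 0.00°.
cos θ_z = sin(31.3°) sin(-11.0°) + cos(31.3°) cos(-11.0°) cos(0.00°) = -0.0991 + 0.8388 = 0.7397.
θ_z = arccos(0.7397) = 42.29°, so the elevation is 90° − 42.29° = 47.71°.

47.7°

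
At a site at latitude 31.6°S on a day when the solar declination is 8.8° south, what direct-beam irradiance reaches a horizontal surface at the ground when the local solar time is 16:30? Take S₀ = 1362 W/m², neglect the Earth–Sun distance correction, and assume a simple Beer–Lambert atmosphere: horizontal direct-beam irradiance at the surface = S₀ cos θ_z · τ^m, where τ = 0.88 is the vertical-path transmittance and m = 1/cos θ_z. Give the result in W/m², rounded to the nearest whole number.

399 W/m²

Hour angle H = 15° × (16.5 − 12) = 67.50°.
With φ = -31.6°, δ = -8.8°, H = 67.50°: sin φ sin δ = 0.0802, cos φ cos δ cos H = 0.3221, so cos θ_z = 0.4023.
Air mass m = 1/cos θ_z = 1/0.4023 = 2.486; τ^m = 0.88^2.486 = 0.7278.
Surface direct beam = 1362 × 0.4023 × 0.7278 = 398.79 W/m².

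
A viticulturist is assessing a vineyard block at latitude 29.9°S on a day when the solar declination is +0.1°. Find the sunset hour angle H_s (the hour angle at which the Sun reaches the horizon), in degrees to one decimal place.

cos H_s = −tan(-29.9°) · tan(0.1°) = 0.0010, so H_s = arccos(0.0010) = 89.94°.

89.9°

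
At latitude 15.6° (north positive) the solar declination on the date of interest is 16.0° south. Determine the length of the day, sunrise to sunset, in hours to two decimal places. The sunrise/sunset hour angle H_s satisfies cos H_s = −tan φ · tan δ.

11.39 hours

cos H_s = −tan(15.6°) · tan(-16.0°) = 0.0801, so H_s = arccos(0.0801) = 85.41°.
Day length = 2 H_s / 15° h⁻¹ = 170.82° / 15 = 11.388 h.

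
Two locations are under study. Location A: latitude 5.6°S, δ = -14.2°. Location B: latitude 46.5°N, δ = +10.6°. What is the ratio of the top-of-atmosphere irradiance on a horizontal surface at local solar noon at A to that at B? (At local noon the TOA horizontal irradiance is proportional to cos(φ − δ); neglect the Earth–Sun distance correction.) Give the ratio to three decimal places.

1.221

A: cos θ_z = cos(-5.6° − (-14.2°)) = 0.9888.
B: cos θ_z = cos(46.5° − (10.6°)) = 0.8100.
Ratio A/B = 0.9888 / 0.8100 = 1.2207.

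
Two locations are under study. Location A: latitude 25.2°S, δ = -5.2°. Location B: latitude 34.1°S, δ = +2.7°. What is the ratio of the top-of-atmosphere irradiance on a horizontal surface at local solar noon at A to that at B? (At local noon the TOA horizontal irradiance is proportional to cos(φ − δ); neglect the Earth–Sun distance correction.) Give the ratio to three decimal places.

1.174

A: cos θ_z = cos(-25.2° − (-5.2°)) = 0.9397.
B: cos θ_z = cos(-34.1° − (2.7°)) = 0.8007.
Ratio A/B = 0.9397 / 0.8007 = 1.1736.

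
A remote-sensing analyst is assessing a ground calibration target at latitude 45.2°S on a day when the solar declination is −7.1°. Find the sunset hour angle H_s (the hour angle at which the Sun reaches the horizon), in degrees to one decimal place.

97.2°

−tan φ tan δ = −(-1.0070)(-0.1246) = -0.1255; H_s = arccos(-0.1255) = 97.21°.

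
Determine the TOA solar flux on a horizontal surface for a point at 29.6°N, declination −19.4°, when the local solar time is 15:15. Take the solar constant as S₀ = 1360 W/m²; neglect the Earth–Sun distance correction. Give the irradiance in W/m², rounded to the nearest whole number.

Hour angle H = 15° × (15.25 − 12) = 48.75°.
cos θ_z = sin(29.6°) sin(-19.4°) + cos(29.6°) cos(-19.4°) cos(48.75°) = -0.1641 + 0.5407 = 0.3766.
Top-of-atmosphere irradiance = S₀ cos θ_z = 1360 × 0.3766 = 512.18 W/m².

512 W/m²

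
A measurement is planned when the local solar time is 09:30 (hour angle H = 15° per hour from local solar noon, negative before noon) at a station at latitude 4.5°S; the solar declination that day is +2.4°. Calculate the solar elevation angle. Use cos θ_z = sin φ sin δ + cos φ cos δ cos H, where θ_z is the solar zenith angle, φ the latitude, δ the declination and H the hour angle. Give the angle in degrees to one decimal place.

Hour angle H = 15° × (9.5 − 12) = -37.50°.
cos θ_z = sin(-4.5°) sin(2.4°) + cos(-4.5°) cos(2.4°) cos(-37.50°) = -0.0033 + 0.7902 = 0.7869.
θ_z = arccos(0.7869) = 38.10°, so the elevation is 90° − 38.10° = 51.90°.

51.9°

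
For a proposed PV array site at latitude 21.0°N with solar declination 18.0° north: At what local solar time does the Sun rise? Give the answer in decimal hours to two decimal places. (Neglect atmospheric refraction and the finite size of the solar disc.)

5.52 h

cos H_s = −tan(21.0°) · tan(18.0°) = -0.1247, so H_s = arccos(-0.1247) = 97.16°.
Sunrise is at 12 − H_s/15 = 12 − 6.477 = 5.523 h local solar time.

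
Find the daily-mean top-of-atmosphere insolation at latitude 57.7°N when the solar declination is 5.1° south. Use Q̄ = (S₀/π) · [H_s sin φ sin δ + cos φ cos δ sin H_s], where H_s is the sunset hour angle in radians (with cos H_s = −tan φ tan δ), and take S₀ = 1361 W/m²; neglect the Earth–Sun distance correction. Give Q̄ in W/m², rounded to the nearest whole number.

182 W/m²

−tan φ tan δ = −(1.5818)(-0.0892) = 0.1411; H_s = arccos(0.1411) = 81.89°. In radians, H_s = 1.4293.
H_s sin φ sin δ = 1.4293 × 0.8453 × -0.0889 = -0.1074.
cos φ cos δ sin H_s = 0.5344 × 0.9960 × 0.9900 = 0.5269.
Q̄ = (1361/π) × (-0.1074 + 0.5269) = 433.22 × 0.4195 = 181.74 W/m².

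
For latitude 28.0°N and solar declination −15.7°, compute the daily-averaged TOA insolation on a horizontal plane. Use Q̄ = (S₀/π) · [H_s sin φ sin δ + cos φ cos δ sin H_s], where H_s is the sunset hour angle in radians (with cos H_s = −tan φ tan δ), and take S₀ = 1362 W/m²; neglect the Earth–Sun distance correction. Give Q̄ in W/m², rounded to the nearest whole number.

286 W/m²

cos H_s = −tan(28.0°) · tan(-15.7°) = 0.1495, so H_s = arccos(0.1495) = 81.40°. In radians, H_s = 1.4207.
H_s sin φ sin δ = 1.4207 × 0.4695 × -0.2706 = -0.1805.
cos φ cos δ sin H_s = 0.8829 × 0.9627 × 0.9888 = 0.8404.
Q̄ = (1362/π) × (-0.1805 + 0.8404) = 433.54 × 0.6599 = 286.09 W/m².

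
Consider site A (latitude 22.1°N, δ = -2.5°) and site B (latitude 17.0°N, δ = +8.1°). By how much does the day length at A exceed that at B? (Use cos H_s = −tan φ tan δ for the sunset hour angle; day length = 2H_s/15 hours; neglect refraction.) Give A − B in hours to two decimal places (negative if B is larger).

A: H_s = arccos(−tan 22.1° · tan -2.5°) = 88.98°, so 2H_s/15 = 11.8640 h.
B: H_s = arccos(−tan 17.0° · tan 8.1°) = 92.49°, so 2H_s/15 = 12.3320 h.
A − B = 11.8640 − 12.3320 = -0.4680 h.

-0.47 h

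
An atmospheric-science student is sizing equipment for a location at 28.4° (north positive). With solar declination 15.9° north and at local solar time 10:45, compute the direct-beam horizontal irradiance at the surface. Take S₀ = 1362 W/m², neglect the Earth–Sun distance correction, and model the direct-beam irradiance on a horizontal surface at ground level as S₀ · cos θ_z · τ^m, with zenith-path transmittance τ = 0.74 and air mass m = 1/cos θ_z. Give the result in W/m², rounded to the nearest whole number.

918 W/m²

Hour angle H = 15° × (10.75 − 12) = -18.75°.
cos θ_z = sin φ sin δ + cos φ cos δ cos H = (0.4756)(0.2740) + (0.8796)(0.9617)(0.9469) = 0.9313.
Air mass m = 1/cos θ_z = 1/0.9313 = 1.074; τ^m = 0.74^1.074 = 0.7237.
Surface direct beam = 1362 × 0.9313 × 0.7237 = 917.96 W/m².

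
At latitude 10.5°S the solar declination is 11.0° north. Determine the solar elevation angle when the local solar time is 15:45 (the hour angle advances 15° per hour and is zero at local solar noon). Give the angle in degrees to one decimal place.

30.1°

Hour angle H = 15° × (15.75 − 12) = 56.25°.
cos θ_z = sin φ sin δ + cos φ cos δ cos H = (-0.1822)(0.1908) + (0.9833)(0.9816)(0.5556) = 0.5015.
θ_z = arccos(0.5015) = 59.90°, so the elevation is 90° − 59.90° = 30.10°.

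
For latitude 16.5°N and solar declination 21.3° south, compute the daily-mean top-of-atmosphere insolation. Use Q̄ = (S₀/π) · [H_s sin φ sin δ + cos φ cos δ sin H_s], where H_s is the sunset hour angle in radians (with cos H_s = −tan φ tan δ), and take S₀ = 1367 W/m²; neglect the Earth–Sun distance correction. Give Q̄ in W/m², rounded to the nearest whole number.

−tan φ tan δ = −(0.2962)(-0.3899) = 0.1155; H_s = arccos(0.1155) = 83.37°. In radians, H_s = 1.4551.
H_s sin φ sin δ = 1.4551 × 0.2840 × -0.3633 = -0.1501.
cos φ cos δ sin H_s = 0.9588 × 0.9317 × 0.9933 = 0.8873.
Q̄ = (1367/π) × (-0.1501 + 0.8873) = 435.13 × 0.7372 = 320.78 W/m².

321 W/m²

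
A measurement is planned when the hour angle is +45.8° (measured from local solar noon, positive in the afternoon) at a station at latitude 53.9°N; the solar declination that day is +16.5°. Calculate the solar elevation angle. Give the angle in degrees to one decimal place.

38.6°

cos θ_z = sin(53.9°) sin(16.5°) + cos(53.9°) cos(16.5°) cos(45.80°) = 0.2295 + 0.3939 = 0.6234.
θ_z = arccos(0.6234) = 51.44°, so the elevation is 90° − 51.44° = 38.56°.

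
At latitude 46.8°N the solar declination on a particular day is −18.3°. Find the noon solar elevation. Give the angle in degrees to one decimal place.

24.9°

At local solar noon the hour angle is zero, so the elevation is 90° − |φ − δ| = 90° − |46.8° − (-18.3°)| = 90° − 65.1° = 24.9°.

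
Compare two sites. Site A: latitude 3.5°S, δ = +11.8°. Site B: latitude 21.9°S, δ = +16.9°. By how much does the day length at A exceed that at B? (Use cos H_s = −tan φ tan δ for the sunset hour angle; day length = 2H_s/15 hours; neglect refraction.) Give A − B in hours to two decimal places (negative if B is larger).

A: H_s = arccos(−tan -3.5° · tan 11.8°) = 89.27°, so 2H_s/15 = 11.9027 h.
B: H_s = arccos(−tan -21.9° · tan 16.9°) = 82.98°, so 2H_s/15 = 11.0640 h.
A − B = 11.9027 − 11.0640 = 0.8387 h.

+0.84 h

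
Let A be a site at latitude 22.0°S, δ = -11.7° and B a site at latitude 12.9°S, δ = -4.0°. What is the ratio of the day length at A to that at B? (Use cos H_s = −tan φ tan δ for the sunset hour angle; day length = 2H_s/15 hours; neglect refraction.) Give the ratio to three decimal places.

1.043

A: H_s = arccos(−tan -22.0° · tan -11.7°) = 94.80°, so 2H_s/15 = 12.6400 h.
B: H_s = arccos(−tan -12.9° · tan -4.0°) = 90.92°, so 2H_s/15 = 12.1227 h.
Ratio A/B = 12.6400 / 12.1227 = 1.0427.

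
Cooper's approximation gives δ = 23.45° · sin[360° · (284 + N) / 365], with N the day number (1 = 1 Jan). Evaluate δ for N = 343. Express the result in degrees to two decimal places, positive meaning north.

360 × (284 + 343) / 365 = 618.411°; sin(618.411°) = -0.9796.
δ = 23.45 × -0.9796 = -22.972° ≈ -22.97°.

-22.97°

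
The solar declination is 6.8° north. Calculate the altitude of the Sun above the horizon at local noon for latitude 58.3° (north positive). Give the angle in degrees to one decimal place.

38.5°

At local solar noon the hour angle is zero, so the elevation is 90° − |φ − δ| = 90° − |58.3° − (6.8°)| = 90° − 51.5° = 38.5°.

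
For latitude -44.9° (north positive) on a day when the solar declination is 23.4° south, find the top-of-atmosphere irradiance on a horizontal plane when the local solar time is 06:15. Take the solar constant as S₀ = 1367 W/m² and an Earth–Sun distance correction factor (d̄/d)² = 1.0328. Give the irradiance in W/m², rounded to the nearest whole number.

Hour angle H = 15° × (6.25 − 12) = -86.25°.
With φ = -44.9°, δ = -23.4°, H = -86.25°: sin φ sin δ = 0.2803, cos φ cos δ cos H = 0.0425, so cos θ_z = 0.3228.
Top-of-atmosphere irradiance = S₀ (d̄/d)² cos θ_z = 1367 × 1.0328 × 0.3228 = 455.74 W/m².

456 W/m²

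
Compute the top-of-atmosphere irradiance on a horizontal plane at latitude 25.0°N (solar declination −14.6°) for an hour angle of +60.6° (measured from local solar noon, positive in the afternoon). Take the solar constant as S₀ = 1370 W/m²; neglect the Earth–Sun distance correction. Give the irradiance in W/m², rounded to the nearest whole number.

With φ = 25.0°, δ = -14.6°, H = 60.60°: sin φ sin δ = -0.1065, cos φ cos δ cos H = 0.4305, so cos θ_z = 0.3240.
Top-of-atmosphere irradiance = S₀ cos θ_z = 1370 × 0.3240 = 443.88 W/m².

444 W/m²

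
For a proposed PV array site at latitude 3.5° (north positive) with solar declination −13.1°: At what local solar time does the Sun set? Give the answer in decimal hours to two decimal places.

The sunset hour angle satisfies cos H_s = −tan φ tan δ = 0.0142, giving H_s = 89.19°.
Sunset is at 12 + H_s/15 = 12 + 5.946 = 17.946 h local solar time.

17.95 h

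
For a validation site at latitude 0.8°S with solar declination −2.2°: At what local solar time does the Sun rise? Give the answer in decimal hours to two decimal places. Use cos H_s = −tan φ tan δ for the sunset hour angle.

The sunset hour angle satisfies cos H_s = −tan φ tan δ = -0.0005, giving H_s = 90.03°.
Sunrise is at 12 − H_s/15 = 12 − 6.002 = 5.998 h local solar time.

6.00 h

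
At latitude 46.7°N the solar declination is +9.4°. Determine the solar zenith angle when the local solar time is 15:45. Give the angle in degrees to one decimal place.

Hour angle H = 15° × (15.75 − 12) = 56.25°.
cos θ_z = sin φ sin δ + cos φ cos δ cos H = (0.7278)(0.1633) + (0.6858)(0.9866)(0.5556) = 0.4948.
θ_z = arccos(0.4948) = 60.34°.

60.3°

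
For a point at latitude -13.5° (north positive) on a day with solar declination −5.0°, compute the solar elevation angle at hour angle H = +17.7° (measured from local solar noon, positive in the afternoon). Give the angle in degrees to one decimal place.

70.6°

cos θ_z = sin(-13.5°) sin(-5.0°) + cos(-13.5°) cos(-5.0°) cos(17.70°) = 0.0203 + 0.9228 = 0.9431.
θ_z = arccos(0.9431) = 19.42°, so the elevation is 90° − 19.42° = 70.58°.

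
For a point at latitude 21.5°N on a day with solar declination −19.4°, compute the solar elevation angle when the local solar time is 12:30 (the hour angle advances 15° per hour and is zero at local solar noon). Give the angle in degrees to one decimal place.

Hour angle H = 15° × (12.5 − 12) = 7.50°.
cos θ_z = sin φ sin δ + cos φ cos δ cos H = (0.3665)(-0.3322) + (0.9304)(0.9432)(0.9914) = 0.7483.
θ_z = arccos(0.7483) = 41.56°, so the elevation is 90° − 41.56° = 48.44°.

48.4°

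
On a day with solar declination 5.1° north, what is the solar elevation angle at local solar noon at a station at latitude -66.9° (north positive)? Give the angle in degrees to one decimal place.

18.0°

At local solar noon the hour angle is zero, so the elevation is 90° − |φ − δ| = 90° − |-66.9° − (5.1°)| = 90° − 72.0° = 18.0°.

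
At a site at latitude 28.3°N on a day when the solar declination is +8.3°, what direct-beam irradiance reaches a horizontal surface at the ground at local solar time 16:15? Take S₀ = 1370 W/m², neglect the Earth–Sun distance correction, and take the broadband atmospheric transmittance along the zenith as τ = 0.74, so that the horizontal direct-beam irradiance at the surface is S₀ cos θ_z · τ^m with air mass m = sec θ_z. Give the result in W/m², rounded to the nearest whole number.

320 W/m²

Hour angle H = 15° × (16.25 − 12) = 63.75°.
With φ = 28.3°, δ = 8.3°, H = 63.75°: sin φ sin δ = 0.0684, cos φ cos δ cos H = 0.3853, so cos θ_z = 0.4537.
Air mass m = 1/cos θ_z = 1/0.4537 = 2.204; τ^m = 0.74^2.204 = 0.5150.
Surface direct beam = 1370 × 0.4537 × 0.5150 = 320.11 W/m².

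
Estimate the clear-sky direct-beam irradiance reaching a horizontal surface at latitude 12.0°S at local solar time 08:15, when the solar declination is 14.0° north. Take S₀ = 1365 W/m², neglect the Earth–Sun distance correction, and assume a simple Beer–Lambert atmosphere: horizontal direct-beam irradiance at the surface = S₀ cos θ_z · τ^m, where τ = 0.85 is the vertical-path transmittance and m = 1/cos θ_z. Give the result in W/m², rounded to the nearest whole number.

463 W/m²

Hour angle H = 15° × (8.25 − 12) = -56.25°.
cos θ_z = sin(-12.0°) sin(14.0°) + cos(-12.0°) cos(14.0°) cos(-56.25°) = -0.0503 + 0.5273 = 0.4770.
Air mass m = 1/cos θ_z = 1/0.4770 = 2.096; τ^m = 0.85^2.096 = 0.7113.
Surface direct beam = 1365 × 0.4770 × 0.7113 = 463.13 W/m².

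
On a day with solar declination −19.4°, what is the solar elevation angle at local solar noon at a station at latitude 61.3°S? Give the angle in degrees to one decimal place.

At local solar noon the hour angle is zero, so the elevation is 90° − |φ − δ| = 90° − |-61.3° − (-19.4°)| = 90° − 41.9° = 48.1°.

48.1°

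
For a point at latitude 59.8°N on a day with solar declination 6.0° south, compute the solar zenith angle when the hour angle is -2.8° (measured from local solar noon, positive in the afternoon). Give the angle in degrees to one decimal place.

65.8°

With φ = 59.8°, δ = -6.0°, H = -2.80°: sin φ sin δ = -0.0903, cos φ cos δ cos H = 0.4997, so cos θ_z = 0.4094.
θ_z = arccos(0.4094) = 65.83°.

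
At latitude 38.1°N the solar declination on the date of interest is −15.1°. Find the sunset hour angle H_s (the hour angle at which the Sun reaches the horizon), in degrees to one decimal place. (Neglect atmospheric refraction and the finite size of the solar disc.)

cos H_s = −tan(38.1°) · tan(-15.1°) = 0.2116, so H_s = arccos(0.2116) = 77.78°.

77.8°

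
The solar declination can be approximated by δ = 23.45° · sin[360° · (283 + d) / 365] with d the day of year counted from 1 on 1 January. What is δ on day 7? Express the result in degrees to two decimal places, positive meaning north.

-22.54°

360 × (283 + 7) / 365 = 286.027°; sin(286.027°) = -0.9611.
δ = 23.45 × -0.9611 = -22.538° ≈ -22.54°.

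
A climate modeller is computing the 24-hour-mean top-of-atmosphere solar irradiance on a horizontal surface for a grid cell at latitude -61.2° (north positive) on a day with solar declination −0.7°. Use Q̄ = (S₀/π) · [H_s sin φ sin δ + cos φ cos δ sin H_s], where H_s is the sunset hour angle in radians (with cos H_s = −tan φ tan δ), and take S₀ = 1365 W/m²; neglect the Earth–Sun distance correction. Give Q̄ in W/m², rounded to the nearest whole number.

cos H_s = −tan(-61.2°) · tan(-0.7°) = -0.0222, so H_s = arccos(-0.0222) = 91.27°. In radians, H_s = 1.5930.
H_s sin φ sin δ = 1.5930 × -0.8763 × -0.0122 = 0.0170.
cos φ cos δ sin H_s = 0.4818 × 0.9999 × 0.9998 = 0.4817.
Q̄ = (1365/π) × (0.0170 + 0.4817) = 434.49 × 0.4987 = 216.68 W/m².

217 W/m²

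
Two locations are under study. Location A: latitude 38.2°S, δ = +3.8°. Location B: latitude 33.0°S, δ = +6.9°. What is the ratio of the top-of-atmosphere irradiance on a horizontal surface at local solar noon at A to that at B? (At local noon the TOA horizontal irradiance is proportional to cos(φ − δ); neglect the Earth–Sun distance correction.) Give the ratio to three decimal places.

0.969

A: cos θ_z = cos(-38.2° − (3.8°)) = 0.7431.
B: cos θ_z = cos(-33.0° − (6.9°)) = 0.7672.
Ratio A/B = 0.7431 / 0.7672 = 0.9686.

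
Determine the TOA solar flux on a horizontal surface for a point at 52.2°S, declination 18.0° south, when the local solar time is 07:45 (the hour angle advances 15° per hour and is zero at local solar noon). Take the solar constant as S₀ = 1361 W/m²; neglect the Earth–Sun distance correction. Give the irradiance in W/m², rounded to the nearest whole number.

683 W/m²

Hour angle H = 15° × (7.75 − 12) = -63.75°.
With φ = -52.2°, δ = -18.0°, H = -63.75°: sin φ sin δ = 0.2442, cos φ cos δ cos H = 0.2578, so cos θ_z = 0.5020.
Top-of-atmosphere irradiance = S₀ cos θ_z = 1361 × 0.5020 = 683.22 W/m².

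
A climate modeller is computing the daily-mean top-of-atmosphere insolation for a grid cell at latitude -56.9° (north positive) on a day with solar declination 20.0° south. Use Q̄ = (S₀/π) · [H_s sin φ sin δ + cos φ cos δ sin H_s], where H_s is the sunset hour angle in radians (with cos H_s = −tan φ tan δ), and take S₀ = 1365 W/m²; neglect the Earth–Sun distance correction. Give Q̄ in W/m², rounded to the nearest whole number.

−tan φ tan δ = −(-1.5340)(-0.3640) = -0.5584; H_s = arccos(-0.5584) = 123.95°. In radians, H_s = 2.1633.
H_s sin φ sin δ = 2.1633 × -0.8377 × -0.3420 = 0.6198.
cos φ cos δ sin H_s = 0.5461 × 0.9397 × 0.8295 = 0.4257.
Q̄ = (1365/π) × (0.6198 + 0.4257) = 434.49 × 1.0455 = 454.26 W/m².

454 W/m²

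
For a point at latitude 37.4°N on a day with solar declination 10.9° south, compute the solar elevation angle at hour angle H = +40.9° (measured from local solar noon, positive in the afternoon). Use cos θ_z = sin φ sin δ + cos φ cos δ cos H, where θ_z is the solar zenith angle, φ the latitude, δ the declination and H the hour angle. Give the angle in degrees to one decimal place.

28.3°

With φ = 37.4°, δ = -10.9°, H = 40.90°: sin φ sin δ = -0.1149, cos φ cos δ cos H = 0.5896, so cos θ_z = 0.4747.
θ_z = arccos(0.4747) = 61.66°, so the elevation is 90° − 61.66° = 28.34°.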